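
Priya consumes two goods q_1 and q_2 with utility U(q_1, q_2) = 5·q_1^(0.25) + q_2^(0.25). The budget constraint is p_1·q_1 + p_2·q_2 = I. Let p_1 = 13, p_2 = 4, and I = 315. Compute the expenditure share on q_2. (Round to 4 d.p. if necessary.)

MRS = MU_q_1/MU_q_2 = 5·(q_2/q_1)^(0.75). Set equal to p_1/p_2.
Solve for the ratio: q_2/q_1 = [(1/5)·p_1/p_2]^(4/3).
Substitute q_2 = (q_2/q_1)·q_1 into the budget: q_1* = I/(p_1 + p_2·(q_2/q_1)).
Numerically q_2/q_1 = 0.563055, so q_1* = 315/(13 + 4·0.563055) = 20.6527 and q_2* = 0.563055·20.6527 = 11.6286.
Expenditure on q_2: 4·11.6286 = 46.5145; share = 0.1477.

share on q_2 = 0.1477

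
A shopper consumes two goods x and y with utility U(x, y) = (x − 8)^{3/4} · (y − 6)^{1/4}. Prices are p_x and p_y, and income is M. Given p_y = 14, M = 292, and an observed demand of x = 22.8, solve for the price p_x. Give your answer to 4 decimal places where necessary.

Let x' = x−8, y' = y−6. MRS = 3·y'/x' = p_x/p_y.
Substituting into the budget: x* = 8 + 0.75·(M − 8·p_x − 6·p_y)/p_x, and y* = 6 + 0.25·(…)/p_y.
Set x* = 22.8 in the demand function and solve for p_x: p_x = 7.5.

p_x = 7.5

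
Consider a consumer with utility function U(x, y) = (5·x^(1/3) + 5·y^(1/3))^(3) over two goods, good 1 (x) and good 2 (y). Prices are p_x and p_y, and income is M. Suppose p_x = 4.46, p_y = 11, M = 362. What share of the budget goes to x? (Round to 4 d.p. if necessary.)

MRS = MU_x/MU_y = (y/x)^(2/3). Set equal to p_x/p_y.
Hence y/x = (p_x/p_y)^(1/(2/3)), i.e. raised to the 1.5 power.
With the ratio pinned down, the budget gives x* = M/(p_x + p_y·(y/x)) and y* = (y/x)·x*.
Numerically y/x = 0.258174, so x* = 362/(4.46 + 11·0.258174) = 49.5896 and y* = 0.258174·49.5896 = 12.8028.
Expenditure on x: 4.46·49.5896 = 221.1696; share = 0.611.

share on x = 0.611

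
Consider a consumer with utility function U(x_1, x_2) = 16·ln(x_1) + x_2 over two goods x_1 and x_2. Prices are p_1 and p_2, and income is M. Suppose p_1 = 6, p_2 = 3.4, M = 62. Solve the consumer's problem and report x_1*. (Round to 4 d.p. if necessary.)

At the given prices: x_1* = 16·3.4/6 = 9.0667.

x_1* = 9.0667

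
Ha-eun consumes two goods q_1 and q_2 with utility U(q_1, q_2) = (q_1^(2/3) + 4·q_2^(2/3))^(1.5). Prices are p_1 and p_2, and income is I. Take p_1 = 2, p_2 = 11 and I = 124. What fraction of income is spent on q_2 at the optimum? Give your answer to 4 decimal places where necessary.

share on q_2 = 0.679

MU_q_1 ∝ q_1^(-1/3), MU_q_2 ∝ 4·q_2^(-1/3), so MRS = (1/4)·(q_2/q_1)^(1/3) = p_1/p_2.
Solve for the ratio: q_2/q_1 = [4·p_1/p_2]^(3).
With the ratio pinned down, the budget gives q_1* = I/(p_1 + p_2·(q_2/q_1)) and q_2* = (q_2/q_1)·q_1*.
Numerically q_2/q_1 = 0.384673, so q_1* = 124/(2 + 11·0.384673) = 19.8992 and q_2* = 0.384673·19.8992 = 7.6547.
Expenditure on q_2: 11·7.6547 = 84.2016; share = 0.679.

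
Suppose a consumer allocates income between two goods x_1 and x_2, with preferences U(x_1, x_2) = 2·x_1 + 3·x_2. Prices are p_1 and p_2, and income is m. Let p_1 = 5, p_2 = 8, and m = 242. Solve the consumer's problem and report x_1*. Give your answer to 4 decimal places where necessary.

x_1* = 48.4

Linear utility — the consumer picks whichever good has higher MU/price: 2/5 = 0.4 vs 3/8 = 0.375.
x_1 gives more utility per dollar, so spend all income on x_1: x_1* = m/p_1, x_2* = 0.
Numerically: x_1* = 48.4, x_2* = 0.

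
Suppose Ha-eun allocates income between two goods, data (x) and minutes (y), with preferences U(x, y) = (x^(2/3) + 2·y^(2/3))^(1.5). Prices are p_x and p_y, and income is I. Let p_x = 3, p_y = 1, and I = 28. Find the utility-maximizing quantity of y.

y* = 27.6164

MRS = MU_x/MU_y = (1/2)·(y/x)^(1/3). Set equal to p_x/p_y.
Hence y/x = (2·p_x/p_y)^(1/(1/3)), i.e. raised to the 3 power.
With the ratio pinned down, the budget gives x* = I/(p_x + p_y·(y/x)) and y* = (y/x)·x*.
Numerically y/x = 216, so x* = 28/(3 + 1·216) = 0.1279 and y* = 216·0.1279 = 27.6164.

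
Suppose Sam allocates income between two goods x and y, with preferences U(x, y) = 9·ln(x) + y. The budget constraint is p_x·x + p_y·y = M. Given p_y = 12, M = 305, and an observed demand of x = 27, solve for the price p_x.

MU_x = 9/x, MU_y = 1. Tangency: 9/x = p_x/p_y.
So x*(p_x,p_y) = 9·p_y/p_x, independent of income; and y* = (M − 9·p_y)/p_y.
Set x* = 27 in the demand function and solve for p_x: p_x = 4.

p_x = 4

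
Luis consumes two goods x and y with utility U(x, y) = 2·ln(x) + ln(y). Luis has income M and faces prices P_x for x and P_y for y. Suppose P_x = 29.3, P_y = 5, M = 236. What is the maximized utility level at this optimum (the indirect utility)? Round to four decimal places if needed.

The MRS is 2·y/x. Set MRS = P_x/P_y.
Rearranging, P_y·y = (1/2)·P_x·x. Substituting into the budget gives P_x·x·(1 + (1/2)) = M.
Demand: x*(P_x,P_y,M) = 2/3·M/P_x and y* = 1/3·M/P_y.
At P_x=29.3, P_y=5, M=236: x* = 2/3·236/29.3 = 5.3697, y* = 15.7333.
Utility at the optimum: U(5.3697, 15.7333) = 6.1173.

V = 6.1173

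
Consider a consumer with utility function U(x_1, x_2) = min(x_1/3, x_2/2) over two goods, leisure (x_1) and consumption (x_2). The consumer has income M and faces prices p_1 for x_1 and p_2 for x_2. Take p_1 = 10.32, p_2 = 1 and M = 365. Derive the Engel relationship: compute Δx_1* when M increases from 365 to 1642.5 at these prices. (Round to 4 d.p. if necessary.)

Δx_1* = 116.2773

Demand: x_1*(p_1,p_2,M) = 3·M/(3·p_1 + 2·p_2), x_2* = 2·M/(3·p_1 + 2·p_2).
Here 3·10.32 + 2·1 = 32.96, giving x_1* = 33.2221.
At M' = 1642.5: x_1* = 149.4994. Change: 149.4994 − 33.2221 = 116.2773.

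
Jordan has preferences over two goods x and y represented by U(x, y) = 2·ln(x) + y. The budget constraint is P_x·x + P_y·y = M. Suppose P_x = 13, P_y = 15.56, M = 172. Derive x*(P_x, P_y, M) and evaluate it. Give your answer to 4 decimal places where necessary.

x* = 2.3938

MU_x = 2/x, MU_y = 1. Tangency: 2/x = P_x/P_y.
So x*(P_x,P_y) = 2·P_y/P_x, independent of income; and y* = (M − 2·P_y)/P_y.
At the given prices: x* = 2·15.56/13 = 2.3938.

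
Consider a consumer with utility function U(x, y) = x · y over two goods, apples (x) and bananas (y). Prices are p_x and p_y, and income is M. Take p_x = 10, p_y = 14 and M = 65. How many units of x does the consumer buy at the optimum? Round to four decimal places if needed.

Demand: x*(p_x,p_y,M) = 0.5·M/p_x and y* = 0.5·M/p_y.
At p_x=10, p_y=14, M=65: x* = 0.5·65/10 = 3.25.

x* = 3.25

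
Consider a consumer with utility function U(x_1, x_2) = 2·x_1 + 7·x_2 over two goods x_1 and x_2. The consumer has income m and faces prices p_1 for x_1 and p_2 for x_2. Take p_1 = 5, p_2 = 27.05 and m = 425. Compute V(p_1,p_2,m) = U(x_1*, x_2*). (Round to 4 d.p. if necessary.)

x_1 gives more utility per dollar, so spend all income on x_1: x_1* = m/p_1, x_2* = 0.
Numerically: x_1* = 85, x_2* = 0.
Utility at the optimum: U(85, 0) = 170.

V = 170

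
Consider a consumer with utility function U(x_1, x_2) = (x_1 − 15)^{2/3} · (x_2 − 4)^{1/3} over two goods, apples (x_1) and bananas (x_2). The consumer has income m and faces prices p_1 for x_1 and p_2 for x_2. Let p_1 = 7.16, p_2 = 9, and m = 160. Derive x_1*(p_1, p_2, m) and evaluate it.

MRS = 2·(x_2−4)/(x_1−15). Tangency with p_1/p_2 gives x_2−4 = (1/2)·(p_1/p_2)·(x_1−15).
After buying the subsistence bundle (15, 4), a share 2/3 of the remaining income goes to x_1: x_1* = 15 + 2/3·(m − 15p_1 − 4p_2)/p_1.
Discretionary income = 160 − 15·7.16 − 4·9 = 16.6; x_1* = 15 + 2/3·16.6/7.16 = 16.5456.

x_1* = 16.5456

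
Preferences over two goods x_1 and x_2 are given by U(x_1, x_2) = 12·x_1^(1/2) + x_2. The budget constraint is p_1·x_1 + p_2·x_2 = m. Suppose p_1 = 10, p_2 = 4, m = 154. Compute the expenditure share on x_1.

MU_x_1 = 6/√x_1, MU_x_2 = 1. Tangency: 6/√x_1 = p_1/p_2.
Solve: √x_1 = 6·p_2/p_1, so x_1*(p_1,p_2) = (6·p_2/p_1)², and x_2* = (m − p_1·x_1*)/p_2.
Plugging in: x_1* = (6·4/10)² = 5.76, x_2* = 24.1.
Expenditure on x_1: 10·5.76 = 57.6; share = 0.374.

share on x_1 = 0.374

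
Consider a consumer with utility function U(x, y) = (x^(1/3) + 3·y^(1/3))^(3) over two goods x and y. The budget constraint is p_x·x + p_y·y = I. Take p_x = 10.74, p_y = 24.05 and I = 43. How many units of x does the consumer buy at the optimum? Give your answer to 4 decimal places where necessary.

MRS = MU_x/MU_y = (1/3)·(y/x)^(2/3). Set equal to p_x/p_y.
Hence y/x = (3·p_x/p_y)^(1/(2/3)), i.e. raised to the 1.5 power.
Substitute y = (y/x)·x into the budget: x* = I/(p_x + p_y·(y/x)).
Numerically y/x = 1.550657, so x* = 43/(10.74 + 24.05·1.550657) = 0.8952.

x* = 0.8952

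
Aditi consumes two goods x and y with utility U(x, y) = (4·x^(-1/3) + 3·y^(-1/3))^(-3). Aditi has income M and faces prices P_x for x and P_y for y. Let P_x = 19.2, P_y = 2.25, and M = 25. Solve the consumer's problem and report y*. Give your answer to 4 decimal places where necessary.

MRS = MU_x/MU_y = (4/3)·(y/x)^(4/3). Set equal to P_x/P_y.
Solve for the ratio: y/x = [(3/4)·P_x/P_y]^(0.75).
Substitute y = (y/x)·x into the budget: x* = M/(P_x + P_y·(y/x)).
Numerically y/x = 4.023787, so x* = 25/(19.2 + 2.25·4.023787) = 0.8848 and y* = 4.023787·0.8848 = 3.5604.

y* = 3.5604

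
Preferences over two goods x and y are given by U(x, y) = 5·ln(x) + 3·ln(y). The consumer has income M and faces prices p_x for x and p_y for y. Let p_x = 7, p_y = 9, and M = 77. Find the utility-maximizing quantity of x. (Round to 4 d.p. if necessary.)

x* = 6.875

Demand: x*(p_x,p_y,M) = 0.625·M/p_x and y* = 0.375·M/p_y.
At p_x=7, p_y=9, M=77: x* = 0.625·77/7 = 6.875.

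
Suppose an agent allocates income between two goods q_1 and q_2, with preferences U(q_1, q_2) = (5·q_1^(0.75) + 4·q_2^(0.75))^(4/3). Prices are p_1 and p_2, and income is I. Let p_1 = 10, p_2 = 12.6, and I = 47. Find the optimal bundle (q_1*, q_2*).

q_1* = 3.9012, q_2* = 0.634

From the CES first-order condition, (5/4)·(q_2/q_1)^(0.25) = p_1/p_2.
Hence q_2/q_1 = ((4/5)·p_1/p_2)^(1/(0.25)), i.e. raised to the 4 power.
With the ratio pinned down, the budget gives q_1* = I/(p_1 + p_2·(q_2/q_1)) and q_2* = (q_2/q_1)·q_1*.
Numerically q_2/q_1 = 0.162509, so q_1* = 47/(10 + 12.6·0.162509) = 3.9012 and q_2* = 0.162509·3.9012 = 0.634.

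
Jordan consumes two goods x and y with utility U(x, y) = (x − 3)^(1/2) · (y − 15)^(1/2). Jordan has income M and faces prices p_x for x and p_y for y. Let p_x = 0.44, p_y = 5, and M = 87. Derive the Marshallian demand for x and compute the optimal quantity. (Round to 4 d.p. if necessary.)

x* = 15.1364

This is Cobb-Douglas in (x−3, y−15): tangency gives 0.5·p_y·(y−15) = 0.5·p_x·(x−3).
Substituting into the budget: x* = 3 + 0.5·(M − 3·p_x − 15·p_y)/p_x, and y* = 15 + 0.5·(…)/p_y.
Discretionary income = 87 − 3·0.44 − 15·5 = 10.68; x* = 3 + 0.5·10.68/0.44 = 15.1364.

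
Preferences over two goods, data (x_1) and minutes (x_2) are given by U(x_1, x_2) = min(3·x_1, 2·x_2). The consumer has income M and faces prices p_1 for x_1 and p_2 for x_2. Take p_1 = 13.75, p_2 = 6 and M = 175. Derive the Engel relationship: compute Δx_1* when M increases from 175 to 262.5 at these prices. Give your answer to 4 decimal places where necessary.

Δx_1* = 3.8462

With perfect complements, no substitution: consume in ratio x_1:x_2 = 2:3.
Budget: p_1·x_1 + p_2·(3/2)·x_1 = M, so (2·p_1 + 3·p_2)·x_1 = 2·M.
Demand: x_1*(p_1,p_2,M) = 2·M/(2·p_1 + 3·p_2), x_2* = 3·M/(2·p_1 + 3·p_2).
Here 2·13.75 + 3·6 = 45.5, giving x_1* = 7.6923.
At M' = 262.5: x_1* = 11.5385. Change: 11.5385 − 7.6923 = 3.8462.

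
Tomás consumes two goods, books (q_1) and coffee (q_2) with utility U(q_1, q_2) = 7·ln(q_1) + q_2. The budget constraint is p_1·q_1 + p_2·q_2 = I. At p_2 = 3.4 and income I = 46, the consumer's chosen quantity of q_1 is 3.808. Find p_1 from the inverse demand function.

p_1 = 6.25

Set MRS = p_1/p_2: (7/q_1)/1 = p_1/p_2.
So q_1*(p_1,p_2) = 7·p_2/p_1, independent of income; and q_2* = (I − 7·p_2)/p_2.
Set q_1* = 3.808 in the demand function and solve for p_1: p_1 = 6.25.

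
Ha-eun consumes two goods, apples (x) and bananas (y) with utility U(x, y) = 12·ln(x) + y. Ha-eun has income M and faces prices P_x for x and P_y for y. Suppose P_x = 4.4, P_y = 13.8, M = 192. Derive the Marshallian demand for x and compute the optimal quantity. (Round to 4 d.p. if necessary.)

x* = 37.6364

MU_x = 12/x, MU_y = 1. Tangency: 12/x = P_x/P_y.
So x*(P_x,P_y) = 12·P_y/P_x, independent of income; and y* = (M − 12·P_y)/P_y.
At the given prices: x* = 12·13.8/4.4 = 37.6364.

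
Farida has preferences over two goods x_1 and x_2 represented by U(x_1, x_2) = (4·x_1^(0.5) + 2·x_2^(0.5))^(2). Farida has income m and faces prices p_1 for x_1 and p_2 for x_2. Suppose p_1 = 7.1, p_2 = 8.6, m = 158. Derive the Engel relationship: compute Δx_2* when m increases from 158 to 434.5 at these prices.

MRS = MU_x_1/MU_x_2 = 2·(x_2/x_1)^(0.5). Set equal to p_1/p_2.
Hence x_2/x_1 = ((1/2)·p_1/p_2)^(1/(0.5)), i.e. raised to the 2 power.
Substitute x_2 = (x_2/x_1)·x_1 into the budget: x_1* = m/(p_1 + p_2·(x_2/x_1)).
Numerically x_2/x_1 = 0.170396, so x_1* = 158/(7.1 + 8.6·0.170396) = 18.4463 and x_2* = 0.170396·18.4463 = 3.1432.
At m' = 434.5: x_2* = 8.6437. Change: 8.6437 − 3.1432 = 5.5006.

Δx_2* = 5.5006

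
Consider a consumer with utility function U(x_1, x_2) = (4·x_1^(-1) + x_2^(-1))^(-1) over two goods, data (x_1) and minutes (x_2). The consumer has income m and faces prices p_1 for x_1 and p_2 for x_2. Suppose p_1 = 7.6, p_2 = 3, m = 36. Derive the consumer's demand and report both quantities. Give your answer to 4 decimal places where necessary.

MRS = MU_x_1/MU_x_2 = 4·(x_2/x_1)^(2). Set equal to p_1/p_2.
Hence x_2/x_1 = ((1/4)·p_1/p_2)^(1/(2)), i.e. raised to the 0.5 power.
With the ratio pinned down, the budget gives x_1* = m/(p_1 + p_2·(x_2/x_1)) and x_2* = (x_2/x_1)·x_1*.
Numerically x_2/x_1 = 0.795822, so x_1* = 36/(7.6 + 3·0.795822) = 3.6045 and x_2* = 0.795822·3.6045 = 2.8686.

x_1* = 3.6045, x_2* = 2.8686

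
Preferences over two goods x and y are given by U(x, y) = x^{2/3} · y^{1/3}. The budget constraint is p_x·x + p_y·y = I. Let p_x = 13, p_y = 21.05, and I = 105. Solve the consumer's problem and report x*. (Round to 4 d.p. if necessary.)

x* = 5.3846

Tangency: MRS = 2·y/x = p_x/p_y.
Rearranging, p_y·y = (1/2)·p_x·x. Substituting into the budget gives p_x·x·(1 + (1/2)) = I.
Demand: x*(p_x,p_y,I) = 2/3·I/p_x and y* = 1/3·I/p_y.
At p_x=13, p_y=21.05, I=105: x* = 2/3·105/13 = 5.3846.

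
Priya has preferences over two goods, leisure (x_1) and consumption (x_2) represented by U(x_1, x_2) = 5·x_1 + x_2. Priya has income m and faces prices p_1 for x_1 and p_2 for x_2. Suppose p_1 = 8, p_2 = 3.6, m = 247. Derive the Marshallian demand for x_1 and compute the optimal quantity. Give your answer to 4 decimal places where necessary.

x_1* = 30.875

Numerically: x_1* = 30.875, x_2* = 0.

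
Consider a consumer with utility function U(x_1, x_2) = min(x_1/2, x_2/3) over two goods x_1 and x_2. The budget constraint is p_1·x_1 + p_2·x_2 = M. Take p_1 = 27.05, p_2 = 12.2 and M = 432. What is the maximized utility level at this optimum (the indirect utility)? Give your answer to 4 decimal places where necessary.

Here 2·27.05 + 3·12.2 = 90.7, giving x_1* = 9.5259 and x_2* = 14.2889.
Utility at the optimum: U(9.5259, 14.2889) = 4.763.

V = 4.763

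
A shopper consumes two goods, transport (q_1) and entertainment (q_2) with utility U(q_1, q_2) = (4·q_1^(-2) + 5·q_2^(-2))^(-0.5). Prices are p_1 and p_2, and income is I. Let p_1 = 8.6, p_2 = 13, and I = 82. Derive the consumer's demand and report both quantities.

MU_q_1 ∝ 4·q_1^(-3), MU_q_2 ∝ 5·q_2^(-3), so MRS = (4/5)·(q_2/q_1)^(3) = p_1/p_2.
Solve for the ratio: q_2/q_1 = [(5/4)·p_1/p_2]^(1/3).
With the ratio pinned down, the budget gives q_1* = I/(p_1 + p_2·(q_2/q_1)) and q_2* = (q_2/q_1)·q_1*.
Numerically q_2/q_1 = 0.938617, so q_1* = 82/(8.6 + 13·0.938617) = 3.9419 and q_2* = 0.938617·3.9419 = 3.7.

q_1* = 3.9419, q_2* = 3.7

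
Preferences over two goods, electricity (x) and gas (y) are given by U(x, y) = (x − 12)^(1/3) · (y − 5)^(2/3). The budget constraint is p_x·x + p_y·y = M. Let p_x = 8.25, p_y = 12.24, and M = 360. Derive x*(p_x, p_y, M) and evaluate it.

This is Cobb-Douglas in (x−12, y−5): tangency gives 1/3·p_y·(y−5) = 2/3·p_x·(x−12).
After buying the subsistence bundle (12, 5), a share 1/3 of the remaining income goes to x: x* = 12 + 1/3·(M − 12p_x − 5p_y)/p_x.
Discretionary income = 360 − 12·8.25 − 5·12.24 = 199.8; x* = 12 + 1/3·199.8/8.25 = 20.0727.

x* = 20.0727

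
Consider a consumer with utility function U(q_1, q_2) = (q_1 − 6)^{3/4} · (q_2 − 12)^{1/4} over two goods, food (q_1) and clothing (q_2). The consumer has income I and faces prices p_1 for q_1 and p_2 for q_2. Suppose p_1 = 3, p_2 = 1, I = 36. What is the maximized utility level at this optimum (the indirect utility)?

V = 1.5

Substituting into the budget: q_1* = 6 + 0.75·(I − 6·p_1 − 12·p_2)/p_1, and q_2* = 12 + 0.25·(…)/p_2.
Discretionary income = 36 − 6·3 − 12·1 = 6; q_1* = 6 + 0.75·6/3 = 7.5; q_2* = 12 + 0.25·6/1 = 13.5.
Utility at the optimum: U(7.5, 13.5) = 1.5.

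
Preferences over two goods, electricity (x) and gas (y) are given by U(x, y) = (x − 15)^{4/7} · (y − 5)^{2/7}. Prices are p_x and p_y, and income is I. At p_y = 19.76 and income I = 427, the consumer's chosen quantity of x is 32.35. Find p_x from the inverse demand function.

MRS = 2·(y−5)/(x−15). Tangency with p_x/p_y gives y−5 = (1/2)·(p_x/p_y)·(x−15).
After buying the subsistence bundle (15, 5), a share 2/3 of the remaining income goes to x: x* = 15 + 2/3·(I − 15p_x − 5p_y)/p_x.
Set x* = 32.35 in the demand function and solve for p_x: p_x = 8.

p_x = 8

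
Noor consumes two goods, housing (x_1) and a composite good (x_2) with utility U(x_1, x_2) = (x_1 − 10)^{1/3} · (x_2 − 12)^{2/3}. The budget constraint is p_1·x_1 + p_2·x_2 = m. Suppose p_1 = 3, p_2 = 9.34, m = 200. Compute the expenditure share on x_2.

share on x_2 = 0.7535

Let x_1' = x_1−10, x_2' = x_2−12. MRS = (1/2)·x_2'/x_1' = p_1/p_2.
After buying the subsistence bundle (10, 12), a share 1/3 of the remaining income goes to x_1: x_1* = 10 + 1/3·(m − 10p_1 − 12p_2)/p_1.
Discretionary income = 200 − 10·3 − 12·9.34 = 57.92; x_1* = 10 + 1/3·57.92/3 = 16.4356; x_2* = 12 + 2/3·57.92/9.34 = 16.1342.
Expenditure on x_2: 9.34·16.1342 = 150.6933; share = 0.7535.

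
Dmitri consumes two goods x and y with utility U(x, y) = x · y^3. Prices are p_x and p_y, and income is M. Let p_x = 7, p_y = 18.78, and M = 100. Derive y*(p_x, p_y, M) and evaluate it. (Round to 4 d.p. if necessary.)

Tangency: MRS = (1/3)·y/x = p_x/p_y.
So p_y·y = 3·p_x·x; combined with the budget, a share 0.25 of income goes to x.
Demand: x*(p_x,p_y,M) = 0.25·M/p_x and y* = 0.75·M/p_y.
At p_x=7, p_y=18.78, M=100: y* = 0.75·100/18.78 = 3.9936.

y* = 3.9936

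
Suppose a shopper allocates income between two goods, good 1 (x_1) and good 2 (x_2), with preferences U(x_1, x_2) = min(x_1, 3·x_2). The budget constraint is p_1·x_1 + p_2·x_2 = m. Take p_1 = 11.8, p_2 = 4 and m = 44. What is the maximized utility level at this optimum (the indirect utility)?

Demand: x_1*(p_1,p_2,m) = 3·m/(3·p_1 + p_2), x_2* = m/(3·p_1 + p_2).
Here 3·11.8 + 4 = 39.4, giving x_1* = 3.3503 and x_2* = 1.1168.
Utility at the optimum: U(3.3503, 1.1168) = 3.3503.

V = 3.3503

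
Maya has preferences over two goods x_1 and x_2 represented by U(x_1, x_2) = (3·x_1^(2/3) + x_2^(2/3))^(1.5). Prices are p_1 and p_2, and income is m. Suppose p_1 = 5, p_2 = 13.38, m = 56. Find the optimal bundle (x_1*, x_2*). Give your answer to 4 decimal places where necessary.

From the CES first-order condition, 3·(x_2/x_1)^(1/3) = p_1/p_2.
Hence x_2/x_1 = ((1/3)·p_1/p_2)^(1/(1/3)), i.e. raised to the 3 power.
Substitute x_2 = (x_2/x_1)·x_1 into the budget: x_1* = m/(p_1 + p_2·(x_2/x_1)).
Numerically x_2/x_1 = 0.001933, so x_1* = 56/(5 + 13.38·0.001933) = 11.1424 and x_2* = 0.001933·11.1424 = 0.0215.

x_1* = 11.1424, x_2* = 0.0215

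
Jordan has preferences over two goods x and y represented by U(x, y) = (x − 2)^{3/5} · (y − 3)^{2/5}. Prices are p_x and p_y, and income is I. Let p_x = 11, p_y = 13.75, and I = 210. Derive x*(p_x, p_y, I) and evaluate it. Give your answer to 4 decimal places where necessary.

Let x' = x−2, y' = y−3. MRS = (3/2)·y'/x' = p_x/p_y.
Substituting into the budget: x* = 2 + 0.6·(I − 2·p_x − 3·p_y)/p_x, and y* = 3 + 0.4·(…)/p_y.
Discretionary income = 210 − 2·11 − 3·13.75 = 146.75; x* = 2 + 0.6·146.75/11 = 10.0045.

x* = 10.0045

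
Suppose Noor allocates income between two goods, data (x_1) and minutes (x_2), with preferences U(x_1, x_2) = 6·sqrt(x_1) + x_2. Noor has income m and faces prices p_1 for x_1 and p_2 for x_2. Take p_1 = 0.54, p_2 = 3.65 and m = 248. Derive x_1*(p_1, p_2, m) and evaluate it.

Utility is quasi-linear in x_2; the FOC for x_1 is 3/√x_1 = p_1/p_2.
Solve: √x_1 = 3·p_2/p_1, so x_1*(p_1,p_2) = (3·p_2/p_1)², and x_2* = (m − p_1·x_1*)/p_2.
Plugging in: x_1* = (3·3.65/0.54)² = 411.1883.

x_1* = 411.1883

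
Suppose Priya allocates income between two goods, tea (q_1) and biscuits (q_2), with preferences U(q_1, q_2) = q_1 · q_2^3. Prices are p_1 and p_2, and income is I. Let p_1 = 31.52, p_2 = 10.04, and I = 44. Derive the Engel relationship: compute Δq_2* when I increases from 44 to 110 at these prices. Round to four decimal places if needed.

Δq_2* = 4.9303

The MRS is (1/3)·q_2/q_1. Set MRS = p_1/p_2.
So p_2·q_2 = 3·p_1·q_1; combined with the budget, a share 0.25 of income goes to q_1.
Demand: q_1*(p_1,p_2,I) = 0.25·I/p_1 and q_2* = 0.75·I/p_2.
At p_1=31.52, p_2=10.04, I=44: q_2* = 0.75·44/10.04 = 3.2869.
At I' = 110: q_2* = 8.2171. Change: 8.2171 − 3.2869 = 4.9303.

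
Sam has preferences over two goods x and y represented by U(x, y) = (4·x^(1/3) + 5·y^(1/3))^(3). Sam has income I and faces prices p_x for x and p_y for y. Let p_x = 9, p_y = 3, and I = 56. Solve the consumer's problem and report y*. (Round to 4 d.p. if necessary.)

Substitute y = (y/x)·x into the budget: x* = I/(p_x + p_y·(y/x)).
Numerically y/x = 7.261844, so x* = 56/(9 + 3·7.261844) = 1.819 and y* = 7.261844·1.819 = 13.2096.

y* = 13.2096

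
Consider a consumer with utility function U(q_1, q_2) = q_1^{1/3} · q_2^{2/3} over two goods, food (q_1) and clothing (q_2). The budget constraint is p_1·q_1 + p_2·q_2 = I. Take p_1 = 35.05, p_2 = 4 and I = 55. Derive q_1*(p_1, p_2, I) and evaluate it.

The MRS is (1/2)·q_2/q_1. Set MRS = p_1/p_2.
Rearranging, p_2·q_2 = 2·p_1·q_1. Substituting into the budget gives p_1·q_1·(1 + 2) = I.
Demand: q_1*(p_1,p_2,I) = 1/3·I/p_1 and q_2* = 2/3·I/p_2.
At p_1=35.05, p_2=4, I=55: q_1* = 1/3·55/35.05 = 0.5231.

q_1* = 0.5231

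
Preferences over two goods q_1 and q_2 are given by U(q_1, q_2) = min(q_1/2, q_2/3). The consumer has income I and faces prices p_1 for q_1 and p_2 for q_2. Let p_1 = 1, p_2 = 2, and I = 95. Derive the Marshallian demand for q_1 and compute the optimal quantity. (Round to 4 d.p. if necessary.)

Leontief preferences: the optimum is at the kink where q_1/2 = q_2/3, i.e. q_2 = (3/2)·q_1.
Budget: p_1·q_1 + p_2·(3/2)·q_1 = I, so (2·p_1 + 3·p_2)·q_1 = 2·I.
Demand: q_1*(p_1,p_2,I) = 2·I/(2·p_1 + 3·p_2), q_2* = 3·I/(2·p_1 + 3·p_2).
Here 2·1 + 3·2 = 8, giving q_1* = 23.75.

q_1* = 23.75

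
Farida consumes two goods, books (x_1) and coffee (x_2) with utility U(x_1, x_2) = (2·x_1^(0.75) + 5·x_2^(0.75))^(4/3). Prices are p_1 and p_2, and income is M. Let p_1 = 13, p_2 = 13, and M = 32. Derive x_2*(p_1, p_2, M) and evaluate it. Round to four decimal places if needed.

x_2* = 2.4001

From the CES first-order condition, (2/5)·(x_2/x_1)^(0.25) = p_1/p_2.
Solve for the ratio: x_2/x_1 = [(5/2)·p_1/p_2]^(4).
With the ratio pinned down, the budget gives x_1* = M/(p_1 + p_2·(x_2/x_1)) and x_2* = (x_2/x_1)·x_1*.
Numerically x_2/x_1 = 39.0625, so x_1* = 32/(13 + 13·39.0625) = 0.0614 and x_2* = 39.0625·0.0614 = 2.4001.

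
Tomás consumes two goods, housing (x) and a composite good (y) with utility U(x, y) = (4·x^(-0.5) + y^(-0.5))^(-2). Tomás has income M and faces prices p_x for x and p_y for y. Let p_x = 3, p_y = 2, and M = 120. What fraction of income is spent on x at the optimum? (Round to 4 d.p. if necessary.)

share on x = 0.7426

MRS = MU_x/MU_y = 4·(y/x)^(1.5). Set equal to p_x/p_y.
Solve for the ratio: y/x = [(1/4)·p_x/p_y]^(2/3).
Substitute y = (y/x)·x into the budget: x* = M/(p_x + p_y·(y/x)).
Numerically y/x = 0.520021, so x* = 120/(3 + 2·0.520021) = 29.7027 and y* = 0.520021·29.7027 = 15.446.
Expenditure on x: 3·29.7027 = 89.108; share = 0.7426.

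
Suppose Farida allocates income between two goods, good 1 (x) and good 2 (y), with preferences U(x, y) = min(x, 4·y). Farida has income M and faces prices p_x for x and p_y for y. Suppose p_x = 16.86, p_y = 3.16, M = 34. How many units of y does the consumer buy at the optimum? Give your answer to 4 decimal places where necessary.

Here 4·16.86 + 3.16 = 70.6, giving y* = 0.4816.

y* = 0.4816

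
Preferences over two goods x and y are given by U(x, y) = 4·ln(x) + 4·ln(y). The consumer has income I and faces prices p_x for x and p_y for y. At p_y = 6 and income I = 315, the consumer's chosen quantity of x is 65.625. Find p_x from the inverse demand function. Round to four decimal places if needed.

MU_x/MU_y = (4·y)/(4·x); tangency sets this equal to p_x/p_y.
Rearranging, p_y·y = p_x·x. Substituting into the budget gives p_x·x·(1 + 1) = I.
Demand: x*(p_x,p_y,I) = 0.5·I/p_x and y* = 0.5·I/p_y.
Set x* = 65.625 in the demand function and solve for p_x: p_x = 2.4.

p_x = 2.4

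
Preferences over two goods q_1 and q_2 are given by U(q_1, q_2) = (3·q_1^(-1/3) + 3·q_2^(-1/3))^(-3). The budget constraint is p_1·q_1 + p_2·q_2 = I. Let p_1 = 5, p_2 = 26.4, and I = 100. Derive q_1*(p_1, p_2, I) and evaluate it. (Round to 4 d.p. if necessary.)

q_1* = 7.9496

From the CES first-order condition, (q_2/q_1)^(4/3) = p_1/p_2.
Solve for the ratio: q_2/q_1 = [p_1/p_2]^(0.75).
Substitute q_2 = (q_2/q_1)·q_1 into the budget: q_1* = I/(p_1 + p_2·(q_2/q_1)).
Numerically q_2/q_1 = 0.287094, so q_1* = 100/(5 + 26.4·0.287094) = 7.9496.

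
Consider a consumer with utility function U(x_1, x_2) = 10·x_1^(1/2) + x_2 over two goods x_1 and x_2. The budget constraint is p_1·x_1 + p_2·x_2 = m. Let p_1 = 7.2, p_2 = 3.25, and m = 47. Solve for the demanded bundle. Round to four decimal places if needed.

Solve: √x_1 = 5·p_2/p_1, so x_1*(p_1,p_2) = (5·p_2/p_1)², and x_2* = (m − p_1·x_1*)/p_2.
Plugging in: x_1* = (5·3.25/7.2)² = 5.0938, x_2* = 3.1768.

x_1* = 5.0938, x_2* = 3.1768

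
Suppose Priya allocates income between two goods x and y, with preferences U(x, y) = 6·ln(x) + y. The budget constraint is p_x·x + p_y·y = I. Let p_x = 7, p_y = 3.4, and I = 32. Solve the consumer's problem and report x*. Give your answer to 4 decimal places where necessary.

x* = 2.9143

So x*(p_x,p_y) = 6·p_y/p_x, independent of income; and y* = (I − 6·p_y)/p_y.
At the given prices: x* = 6·3.4/7 = 2.9143.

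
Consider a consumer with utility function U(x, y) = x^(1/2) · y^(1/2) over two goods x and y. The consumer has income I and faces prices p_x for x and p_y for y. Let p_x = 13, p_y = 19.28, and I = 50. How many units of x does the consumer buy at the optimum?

x* = 1.9231

MU_x/MU_y = (0.5·y)/(0.5·x); tangency sets this equal to p_x/p_y.
So 0.5·p_y·y = 0.5·p_x·x; combined with the budget, a share 0.5 of income goes to x.
Demand: x*(p_x,p_y,I) = 0.5·I/p_x and y* = 0.5·I/p_y.
At p_x=13, p_y=19.28, I=50: x* = 0.5·50/13 = 1.9231.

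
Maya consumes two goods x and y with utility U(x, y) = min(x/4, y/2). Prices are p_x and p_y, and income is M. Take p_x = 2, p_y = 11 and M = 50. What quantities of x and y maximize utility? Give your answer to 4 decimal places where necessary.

x* = 6.6667, y* = 3.3333

With perfect complements, no substitution: consume in ratio x:y = 4:2.
Budget: p_x·x + p_y·(1/2)·x = M, so (4·p_x + 2·p_y)·x = 4·M.
Demand: x*(p_x,p_y,M) = 4·M/(4·p_x + 2·p_y), y* = 2·M/(4·p_x + 2·p_y).
Here 4·2 + 2·11 = 30, giving x* = 6.6667 and y* = 3.3333.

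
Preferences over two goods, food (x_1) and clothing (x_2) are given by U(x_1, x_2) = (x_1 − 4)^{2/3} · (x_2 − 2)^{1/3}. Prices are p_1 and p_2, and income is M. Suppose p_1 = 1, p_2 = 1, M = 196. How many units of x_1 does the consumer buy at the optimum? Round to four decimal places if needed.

MRS = 2·(x_2−2)/(x_1−4). Tangency with p_1/p_2 gives x_2−2 = (1/2)·(p_1/p_2)·(x_1−4).
Substituting into the budget: x_1* = 4 + 2/3·(M − 4·p_1 − 2·p_2)/p_1, and x_2* = 2 + 1/3·(…)/p_2.
Discretionary income = 196 − 4·1 − 2·1 = 190; x_1* = 4 + 2/3·190/1 = 130.6667.

x_1* = 130.6667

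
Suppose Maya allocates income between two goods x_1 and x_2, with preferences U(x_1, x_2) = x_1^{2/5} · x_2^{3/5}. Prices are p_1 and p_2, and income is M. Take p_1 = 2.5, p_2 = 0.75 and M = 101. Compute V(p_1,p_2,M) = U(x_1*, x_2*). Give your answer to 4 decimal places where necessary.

MU_x_1/MU_x_2 = (0.4·x_2)/(0.6·x_1); tangency sets this equal to p_1/p_2.
Rearranging, p_2·x_2 = (3/2)·p_1·x_1. Substituting into the budget gives p_1·x_1·(1 + (3/2)) = M.
Demand: x_1*(p_1,p_2,M) = 0.4·M/p_1 and x_2* = 0.6·M/p_2.
At p_1=2.5, p_2=0.75, M=101: x_1* = 0.4·101/2.5 = 16.16, x_2* = 80.8.
Utility at the optimum: U(16.16, 80.8) = 42.4447.

V = 42.4447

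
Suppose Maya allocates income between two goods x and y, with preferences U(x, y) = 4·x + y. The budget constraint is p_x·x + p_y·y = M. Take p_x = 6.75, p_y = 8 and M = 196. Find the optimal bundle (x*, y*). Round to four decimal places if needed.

x* = 29.037, y* = 0

Linear utility — the consumer picks whichever good has higher MU/price: 4/6.75 = 0.5926 vs 1/8 = 0.125.
x gives more utility per dollar, so spend all income on x: x* = M/p_x, y* = 0.
Numerically: x* = 29.037, y* = 0.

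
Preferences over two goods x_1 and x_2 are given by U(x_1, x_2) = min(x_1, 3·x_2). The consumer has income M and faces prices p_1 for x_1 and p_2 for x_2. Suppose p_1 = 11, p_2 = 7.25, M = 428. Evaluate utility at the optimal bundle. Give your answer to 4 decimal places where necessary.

V = 31.9006

Demand: x_1*(p_1,p_2,M) = 3·M/(3·p_1 + p_2), x_2* = M/(3·p_1 + p_2).
Here 3·11 + 7.25 = 40.25, giving x_1* = 31.9006 and x_2* = 10.6335.
Utility at the optimum: U(31.9006, 10.6335) = 31.9006.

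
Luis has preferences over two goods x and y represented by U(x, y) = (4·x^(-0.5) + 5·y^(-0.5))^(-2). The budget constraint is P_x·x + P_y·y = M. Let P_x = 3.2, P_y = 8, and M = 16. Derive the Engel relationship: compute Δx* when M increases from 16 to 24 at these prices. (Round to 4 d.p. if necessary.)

Numerically y/x = 0.629961, so x* = 16/(3.2 + 8·0.629961) = 1.9418.
At M' = 24: x* = 2.9127. Change: 2.9127 − 1.9418 = 0.9709.

Δx* = 0.9709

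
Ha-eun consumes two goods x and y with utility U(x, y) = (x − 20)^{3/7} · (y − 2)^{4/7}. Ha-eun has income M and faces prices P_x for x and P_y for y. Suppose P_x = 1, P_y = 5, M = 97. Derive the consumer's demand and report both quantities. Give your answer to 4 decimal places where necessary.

This is Cobb-Douglas in (x−20, y−2): tangency gives 3/7·P_y·(y−2) = 4/7·P_x·(x−20).
Substituting into the budget: x* = 20 + 3/7·(M − 20·P_x − 2·P_y)/P_x, and y* = 2 + 4/7·(…)/P_y.
Discretionary income = 97 − 20·1 − 2·5 = 67; x* = 20 + 3/7·67/1 = 48.7143; y* = 2 + 4/7·67/5 = 9.6571.

x* = 48.7143, y* = 9.6571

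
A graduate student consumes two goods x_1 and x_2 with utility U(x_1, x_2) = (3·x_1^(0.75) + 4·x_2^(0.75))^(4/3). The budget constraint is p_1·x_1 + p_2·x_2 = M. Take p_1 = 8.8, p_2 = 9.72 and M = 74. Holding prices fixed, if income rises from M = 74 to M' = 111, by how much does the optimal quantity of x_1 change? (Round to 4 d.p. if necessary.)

Δx_1* = 1.2568

MU_x_1 ∝ 3·x_1^(-0.25), MU_x_2 ∝ 4·x_2^(-0.25), so MRS = (3/4)·(x_2/x_1)^(0.25) = p_1/p_2.
Hence x_2/x_1 = ((4/3)·p_1/p_2)^(1/(0.25)), i.e. raised to the 4 power.
With the ratio pinned down, the budget gives x_1* = M/(p_1 + p_2·(x_2/x_1)) and x_2* = (x_2/x_1)·x_1*.
Numerically x_2/x_1 = 2.123345, so x_1* = 74/(8.8 + 9.72·2.123345) = 2.5137.
At M' = 111: x_1* = 3.7705. Change: 3.7705 − 2.5137 = 1.2568.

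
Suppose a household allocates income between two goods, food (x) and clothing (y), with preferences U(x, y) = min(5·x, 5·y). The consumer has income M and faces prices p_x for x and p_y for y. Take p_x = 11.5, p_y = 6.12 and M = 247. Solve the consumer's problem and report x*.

Leontief preferences: the optimum is at the kink where x/5 = y/5, i.e. y = x.
Budget: p_x·x + p_y·x = M, so (5·p_x + 5·p_y)·x = 5·M.
Demand: x*(p_x,p_y,M) = 5·M/(5·p_x + 5·p_y), y* = 5·M/(5·p_x + 5·p_y).
Here 5·11.5 + 5·6.12 = 88.1, giving x* = 14.0182.

x* = 14.0182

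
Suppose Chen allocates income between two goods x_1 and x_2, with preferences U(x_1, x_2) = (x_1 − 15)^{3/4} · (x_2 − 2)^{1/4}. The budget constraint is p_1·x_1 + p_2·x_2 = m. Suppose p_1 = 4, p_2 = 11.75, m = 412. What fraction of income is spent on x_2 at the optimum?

This is Cobb-Douglas in (x_1−15, x_2−2): tangency gives 0.75·p_2·(x_2−2) = 0.25·p_1·(x_1−15).
Substituting into the budget: x_1* = 15 + 0.75·(m − 15·p_1 − 2·p_2)/p_1, and x_2* = 2 + 0.25·(…)/p_2.
Discretionary income = 412 − 15·4 − 2·11.75 = 328.5; x_1* = 15 + 0.75·328.5/4 = 76.5938; x_2* = 2 + 0.25·328.5/11.75 = 8.9894.
Expenditure on x_2: 11.75·8.9894 = 105.625; share = 0.2564.

share on x_2 = 0.2564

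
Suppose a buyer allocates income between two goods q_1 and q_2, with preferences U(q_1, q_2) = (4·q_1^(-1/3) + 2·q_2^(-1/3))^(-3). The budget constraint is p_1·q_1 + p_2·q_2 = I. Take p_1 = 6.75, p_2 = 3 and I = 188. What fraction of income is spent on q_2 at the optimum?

With the ratio pinned down, the budget gives q_1* = I/(p_1 + p_2·(q_2/q_1)) and q_2* = (q_2/q_1)·q_1*.
Numerically q_2/q_1 = 1.092356, so q_1* = 188/(6.75 + 3·1.092356) = 18.7492 and q_2* = 1.092356·18.7492 = 20.4809.
Expenditure on q_2: 3·20.4809 = 61.4426; share = 0.3268.

share on q_2 = 0.3268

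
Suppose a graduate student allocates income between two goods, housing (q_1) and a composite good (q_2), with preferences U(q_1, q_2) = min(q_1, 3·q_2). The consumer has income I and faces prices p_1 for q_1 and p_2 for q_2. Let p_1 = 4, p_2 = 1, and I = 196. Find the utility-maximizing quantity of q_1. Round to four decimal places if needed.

Leontief preferences: the optimum is at the kink where q_1/3 = q_2/1, i.e. q_2 = (1/3)·q_1.
Budget: p_1·q_1 + p_2·(1/3)·q_1 = I, so (3·p_1 + p_2)·q_1 = 3·I.
Demand: q_1*(p_1,p_2,I) = 3·I/(3·p_1 + p_2), q_2* = I/(3·p_1 + p_2).
Here 3·4 + 1 = 13, giving q_1* = 45.2308.

q_1* = 45.2308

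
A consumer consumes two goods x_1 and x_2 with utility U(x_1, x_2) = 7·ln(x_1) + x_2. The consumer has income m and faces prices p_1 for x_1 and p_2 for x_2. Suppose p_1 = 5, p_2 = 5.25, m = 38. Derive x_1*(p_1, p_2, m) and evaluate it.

MU_x_1 = 7/x_1, MU_x_2 = 1. Tangency: 7/x_1 = p_1/p_2.
So x_1*(p_1,p_2) = 7·p_2/p_1, independent of income; and x_2* = (m − 7·p_2)/p_2.
At the given prices: x_1* = 7·5.25/5 = 7.35.

x_1* = 7.35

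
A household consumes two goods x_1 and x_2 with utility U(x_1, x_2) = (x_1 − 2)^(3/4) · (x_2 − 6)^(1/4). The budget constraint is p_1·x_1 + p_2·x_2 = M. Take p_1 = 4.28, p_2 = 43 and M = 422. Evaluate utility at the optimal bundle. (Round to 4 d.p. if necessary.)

V = 11.625

This is Cobb-Douglas in (x_1−2, x_2−6): tangency gives 0.75·p_2·(x_2−6) = 0.25·p_1·(x_1−2).
After buying the subsistence bundle (2, 6), a share 0.75 of the remaining income goes to x_1: x_1* = 2 + 0.75·(M − 2p_1 − 6p_2)/p_1.
Discretionary income = 422 − 2·4.28 − 6·43 = 155.44; x_1* = 2 + 0.75·155.44/4.28 = 29.2383; x_2* = 6 + 0.25·155.44/43 = 6.9037.
Utility at the optimum: U(29.2383, 6.9037) = 11.625.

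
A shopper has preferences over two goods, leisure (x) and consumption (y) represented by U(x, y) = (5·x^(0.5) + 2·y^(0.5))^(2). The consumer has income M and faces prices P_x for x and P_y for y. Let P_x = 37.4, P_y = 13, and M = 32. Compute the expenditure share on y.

share on y = 0.3152

MU_x ∝ 5·x^(-0.5), MU_y ∝ 2·y^(-0.5), so MRS = (5/2)·(y/x)^(0.5) = P_x/P_y.
Hence y/x = ((2/5)·P_x/P_y)^(1/(0.5)), i.e. raised to the 2 power.
With the ratio pinned down, the budget gives x* = M/(P_x + P_y·(y/x)) and y* = (y/x)·x*.
Numerically y/x = 1.32427, so x* = 32/(37.4 + 13·1.32427) = 0.5859 and y* = 1.32427·0.5859 = 0.7759.
Expenditure on y: 13·0.7759 = 10.0868; share = 0.3152.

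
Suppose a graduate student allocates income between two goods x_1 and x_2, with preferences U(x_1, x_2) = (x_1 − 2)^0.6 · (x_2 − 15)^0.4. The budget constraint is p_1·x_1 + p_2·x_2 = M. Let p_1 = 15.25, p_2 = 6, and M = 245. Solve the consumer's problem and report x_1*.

x_1* = 6.8984

Discretionary income = 245 − 2·15.25 − 15·6 = 124.5; x_1* = 2 + 0.6·124.5/15.25 = 6.8984.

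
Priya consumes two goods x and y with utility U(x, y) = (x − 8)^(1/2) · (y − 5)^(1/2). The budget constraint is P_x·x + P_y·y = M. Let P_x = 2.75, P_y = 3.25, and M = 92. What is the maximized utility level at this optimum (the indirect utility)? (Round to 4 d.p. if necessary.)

V = 8.9896

Let x' = x−8, y' = y−5. MRS = y'/x' = P_x/P_y.
Substituting into the budget: x* = 8 + 0.5·(M − 8·P_x − 5·P_y)/P_x, and y* = 5 + 0.5·(…)/P_y.
Discretionary income = 92 − 8·2.75 − 5·3.25 = 53.75; x* = 8 + 0.5·53.75/2.75 = 17.7727; y* = 5 + 0.5·53.75/3.25 = 13.2692.
Utility at the optimum: U(17.7727, 13.2692) = 8.9896.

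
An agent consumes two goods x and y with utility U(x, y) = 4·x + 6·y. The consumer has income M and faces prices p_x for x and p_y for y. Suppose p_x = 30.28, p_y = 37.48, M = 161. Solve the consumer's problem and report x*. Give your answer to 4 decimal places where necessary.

Perfect substitutes: compare marginal utility per dollar. 4/p_x vs 6/p_y → 0.1321 vs 0.1601.
y gives more utility per dollar, so spend all income on y: y* = M/p_y, x* = 0.
Numerically: x* = 0, y* = 4.2956.

x* = 0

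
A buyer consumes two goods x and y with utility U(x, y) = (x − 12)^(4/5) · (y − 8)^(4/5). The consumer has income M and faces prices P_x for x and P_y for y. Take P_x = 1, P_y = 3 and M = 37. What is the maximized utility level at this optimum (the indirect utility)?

After buying the subsistence bundle (12, 8), a share 0.5 of the remaining income goes to x: x* = 12 + 0.5·(M − 12P_x − 8P_y)/P_x.
Discretionary income = 37 − 12·1 − 8·3 = 1; x* = 12 + 0.5·1/1 = 12.5; y* = 8 + 0.5·1/3 = 8.1667.
Utility at the optimum: U(12.5, 8.1667) = 0.137.

V = 0.137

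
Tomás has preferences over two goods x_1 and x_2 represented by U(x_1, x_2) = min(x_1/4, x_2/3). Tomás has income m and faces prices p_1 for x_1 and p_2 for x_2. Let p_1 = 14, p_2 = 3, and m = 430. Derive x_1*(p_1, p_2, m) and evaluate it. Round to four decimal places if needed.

Leontief preferences: the optimum is at the kink where x_1/4 = x_2/3, i.e. x_2 = (3/4)·x_1.
Budget: p_1·x_1 + p_2·(3/4)·x_1 = m, so (4·p_1 + 3·p_2)·x_1 = 4·m.
Demand: x_1*(p_1,p_2,m) = 4·m/(4·p_1 + 3·p_2), x_2* = 3·m/(4·p_1 + 3·p_2).
Here 4·14 + 3·3 = 65, giving x_1* = 26.4615.

x_1* = 26.4615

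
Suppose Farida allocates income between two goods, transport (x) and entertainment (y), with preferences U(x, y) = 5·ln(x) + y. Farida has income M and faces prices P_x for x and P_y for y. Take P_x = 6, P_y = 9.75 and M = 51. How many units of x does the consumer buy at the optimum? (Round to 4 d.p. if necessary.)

At the given prices: x* = 5·9.75/6 = 8.125.

x* = 8.125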